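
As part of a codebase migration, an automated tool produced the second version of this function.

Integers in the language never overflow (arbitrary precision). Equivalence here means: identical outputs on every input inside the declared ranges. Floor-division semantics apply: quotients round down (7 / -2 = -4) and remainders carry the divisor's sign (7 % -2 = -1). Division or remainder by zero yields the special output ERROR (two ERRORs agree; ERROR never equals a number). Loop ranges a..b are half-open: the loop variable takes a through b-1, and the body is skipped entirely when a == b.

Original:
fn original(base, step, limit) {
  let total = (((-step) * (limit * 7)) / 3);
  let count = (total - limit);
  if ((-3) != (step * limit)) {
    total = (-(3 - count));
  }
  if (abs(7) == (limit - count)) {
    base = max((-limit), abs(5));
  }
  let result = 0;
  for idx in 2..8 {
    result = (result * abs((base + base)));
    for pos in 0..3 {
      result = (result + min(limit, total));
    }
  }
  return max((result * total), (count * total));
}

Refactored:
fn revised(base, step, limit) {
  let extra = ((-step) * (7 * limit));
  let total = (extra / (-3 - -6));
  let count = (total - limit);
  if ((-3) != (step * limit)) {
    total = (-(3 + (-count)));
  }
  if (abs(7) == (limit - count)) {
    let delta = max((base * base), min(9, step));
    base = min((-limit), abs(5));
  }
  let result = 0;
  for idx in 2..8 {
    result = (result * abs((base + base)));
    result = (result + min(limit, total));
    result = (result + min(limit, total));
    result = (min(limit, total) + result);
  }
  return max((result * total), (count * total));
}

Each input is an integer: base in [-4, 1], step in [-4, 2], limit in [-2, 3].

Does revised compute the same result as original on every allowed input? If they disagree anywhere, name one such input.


Run the pair on base=-4, step=2, limit=1.
original: total := -5 | count := -6 | ((-3) != (step * limit)): true | total := -9 | (abs(7) == (limit - count)): true | base := 5 | result := 0 | iter idx=2: | result := 0 | iter pos=0: | result := -9 | iter pos=1: | result := -18 | iter pos=2: | result := -27 | iter idx=3: | result := -270 | iter pos=0: | result := -279 | iter pos=1: | result := -288 | iter pos=2: | result := -297 | iter idx=4: | result := -2970 | iter pos=0: | result := -2979 | iter pos=1: | result := -2988 | iter pos=2: | result := -2997 | iter idx=5: | result := -29970 | iter pos=0: | result := -29979 | iter pos=1: | result := -29988 | iter pos=2: | result := -29997 | iter idx=6: | result := -299970 | iter pos=0: | result := -299979 | iter pos=1: | result := -299988 | iter pos=2: | result := -299997 | iter idx=7: | result := -2999970 | iter pos=0: | result := -2999979 | iter pos=1: | result := -2999988 | iter pos=2: | result := -2999997 | result 26999973
revised: extra := -14 | total := -5 | count := -6 | ((-3) != (step * limit)): true | total := -9 | (abs(7) == (limit - count)): true | delta := 16 | base := -1 | result := 0 | iter idx=2: | result := 0 | result := -9 | result := -18 | result := -27 | iter idx=3: | result := -54 | result := -63 | result := -72 | result := -81 | iter idx=4: | result := -162 | result := -171 | result := -180 | result := -189 | iter idx=5: | result := -378 | result := -387 | result := -396 | result := -405 | iter idx=6: | result := -810 | result := -819 | result := -828 | result := -837 | iter idx=7: | result := -1674 | result := -1683 | result := -1692 | result := -1701 | result 15309
26999973 vs 15309 — the two versions disagree here.
verdict: not equivalent; witness: base=-4, step=2, limit=1


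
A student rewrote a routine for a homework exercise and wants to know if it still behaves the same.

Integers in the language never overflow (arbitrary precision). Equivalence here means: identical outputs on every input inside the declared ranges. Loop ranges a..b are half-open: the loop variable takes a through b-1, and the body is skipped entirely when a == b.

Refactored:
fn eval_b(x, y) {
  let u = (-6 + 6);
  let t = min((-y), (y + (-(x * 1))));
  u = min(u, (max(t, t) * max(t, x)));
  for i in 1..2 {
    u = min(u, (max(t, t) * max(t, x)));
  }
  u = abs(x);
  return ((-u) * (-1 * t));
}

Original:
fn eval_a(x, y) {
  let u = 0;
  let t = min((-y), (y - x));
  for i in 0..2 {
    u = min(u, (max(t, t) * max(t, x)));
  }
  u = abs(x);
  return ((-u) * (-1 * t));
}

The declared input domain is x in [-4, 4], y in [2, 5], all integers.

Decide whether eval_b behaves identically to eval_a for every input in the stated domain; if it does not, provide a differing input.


Comparing the listings, the differences include: loop structure differs; arithmetic usage differs; constant usage differs; min/max/abs usage differs; statement counts differ.
One worked example (x=4, y=5) — eval_a: u = 0; t = -5; [i=0]; u = -20; [i=1]; u = -20; u = 4; return -20; eval_b: u = 0; t = -5; u = -20; [i=1]; u = -20; u = 4; return -20; agreement on -20.
Across all 36 domain points the two functions coincide.
verdict: equivalent


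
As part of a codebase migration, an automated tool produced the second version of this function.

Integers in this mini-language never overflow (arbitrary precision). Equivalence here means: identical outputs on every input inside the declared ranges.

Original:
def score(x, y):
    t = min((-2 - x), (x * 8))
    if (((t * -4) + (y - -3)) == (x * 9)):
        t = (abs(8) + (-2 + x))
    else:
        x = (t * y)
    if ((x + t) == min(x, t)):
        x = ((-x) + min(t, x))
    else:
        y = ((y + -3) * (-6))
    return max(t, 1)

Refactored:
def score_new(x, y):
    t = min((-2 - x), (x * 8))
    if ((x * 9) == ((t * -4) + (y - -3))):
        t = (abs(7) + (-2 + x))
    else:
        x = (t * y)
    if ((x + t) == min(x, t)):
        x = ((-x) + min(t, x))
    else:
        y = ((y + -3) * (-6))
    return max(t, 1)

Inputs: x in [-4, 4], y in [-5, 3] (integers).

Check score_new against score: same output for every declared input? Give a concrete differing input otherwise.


Not equivalent: x=2, y=-1 separates them (8 vs 7).
score: t := -4 | (((t * -4) + (y - -3)) == (x * 9)): true | t := 8 | ((x + t) == min(x, t)): false | y := 24 | result 8
score_new: t := -4 | ((x * 9) == ((t * -4) + (y - -3))): true | t := 7 | ((x + t) == min(x, t)): false | y := 24 | result 7
verdict: not equivalent; witness: x=2, y=-1


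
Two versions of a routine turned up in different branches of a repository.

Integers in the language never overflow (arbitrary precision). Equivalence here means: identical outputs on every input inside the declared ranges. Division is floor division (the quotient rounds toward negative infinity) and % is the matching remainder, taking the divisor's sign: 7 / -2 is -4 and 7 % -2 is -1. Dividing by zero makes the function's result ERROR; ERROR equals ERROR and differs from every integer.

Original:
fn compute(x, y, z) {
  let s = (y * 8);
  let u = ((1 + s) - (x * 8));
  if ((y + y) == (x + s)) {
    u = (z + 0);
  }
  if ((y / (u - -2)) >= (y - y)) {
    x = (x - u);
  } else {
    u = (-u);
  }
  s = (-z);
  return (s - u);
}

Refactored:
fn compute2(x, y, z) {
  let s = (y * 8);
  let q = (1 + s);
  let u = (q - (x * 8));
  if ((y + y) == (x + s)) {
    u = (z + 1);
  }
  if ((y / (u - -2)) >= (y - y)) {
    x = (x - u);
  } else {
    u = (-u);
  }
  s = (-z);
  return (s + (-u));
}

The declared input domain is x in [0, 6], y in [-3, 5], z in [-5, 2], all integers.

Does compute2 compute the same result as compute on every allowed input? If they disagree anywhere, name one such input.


These are not equivalent — on x=0, y=0, z=-5 the outputs split (10 vs 9).
compute: s=0, then u=1, then ((y + y) == (x + s)) is true, then u=-5, then ((y / (u - -2)) >= (y - y)) is true, then x=5, then s=5, then returns 10
compute2: s=0, then q=1, then u=1, then ((y + y) == (x + s)) is true, then u=-4, then ((y / (u - -2)) >= (y - y)) is true, then x=4, then s=5, then returns 9
verdict: not equivalent; witness: x=0, y=0, z=-5


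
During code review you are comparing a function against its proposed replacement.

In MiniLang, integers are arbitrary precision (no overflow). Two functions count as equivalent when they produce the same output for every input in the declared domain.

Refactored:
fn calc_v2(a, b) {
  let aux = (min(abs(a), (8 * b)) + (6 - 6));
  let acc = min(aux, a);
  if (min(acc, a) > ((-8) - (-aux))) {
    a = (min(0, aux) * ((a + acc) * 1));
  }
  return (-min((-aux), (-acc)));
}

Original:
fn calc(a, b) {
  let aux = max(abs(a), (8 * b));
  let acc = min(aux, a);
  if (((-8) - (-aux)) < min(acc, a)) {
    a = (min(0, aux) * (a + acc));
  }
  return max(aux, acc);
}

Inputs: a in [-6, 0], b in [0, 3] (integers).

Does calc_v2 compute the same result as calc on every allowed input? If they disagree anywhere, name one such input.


The rewrite breaks on a=-6, b=0, where the results are 6 and 0.
calc: aux = 6; acc = -6; (((-8) - (-aux)) < min(acc, a)) -> false; return 6
calc_v2: aux = 0; acc = -6; (min(acc, a) > ((-8) - (-aux))) -> true; a = 0; return 0
verdict: not equivalent; witness: a=-6, b=0


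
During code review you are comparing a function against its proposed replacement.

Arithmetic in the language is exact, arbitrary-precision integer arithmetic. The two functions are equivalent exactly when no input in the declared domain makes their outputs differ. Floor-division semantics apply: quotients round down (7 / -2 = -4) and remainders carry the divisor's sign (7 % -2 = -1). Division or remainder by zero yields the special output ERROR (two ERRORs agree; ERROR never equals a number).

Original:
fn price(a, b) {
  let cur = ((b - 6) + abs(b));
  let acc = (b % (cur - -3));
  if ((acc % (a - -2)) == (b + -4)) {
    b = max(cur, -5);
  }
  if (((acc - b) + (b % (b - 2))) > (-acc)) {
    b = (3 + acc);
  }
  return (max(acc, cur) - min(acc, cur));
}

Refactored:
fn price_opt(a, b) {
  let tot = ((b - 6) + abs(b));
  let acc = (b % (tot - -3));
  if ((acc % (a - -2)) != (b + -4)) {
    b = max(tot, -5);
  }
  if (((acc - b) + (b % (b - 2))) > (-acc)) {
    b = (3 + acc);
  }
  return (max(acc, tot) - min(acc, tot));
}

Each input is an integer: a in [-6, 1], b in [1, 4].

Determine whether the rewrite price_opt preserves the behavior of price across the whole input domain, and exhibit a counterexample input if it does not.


There is a counterexample at a=-6, b=2: ERROR on one side, 2 on the other.
price: cur := -2 | acc := 0 | ((acc % (a - -2)) == (b + -4)): false | divide-by-zero, output ERROR
price_opt: tot := -2 | acc := 0 | ((acc % (a - -2)) != (b + -4)): true | b := -2 | (((acc - b) + (b % (b - 2))) > (-acc)): false | result 2
verdict: not equivalent; witness: a=-6, b=2


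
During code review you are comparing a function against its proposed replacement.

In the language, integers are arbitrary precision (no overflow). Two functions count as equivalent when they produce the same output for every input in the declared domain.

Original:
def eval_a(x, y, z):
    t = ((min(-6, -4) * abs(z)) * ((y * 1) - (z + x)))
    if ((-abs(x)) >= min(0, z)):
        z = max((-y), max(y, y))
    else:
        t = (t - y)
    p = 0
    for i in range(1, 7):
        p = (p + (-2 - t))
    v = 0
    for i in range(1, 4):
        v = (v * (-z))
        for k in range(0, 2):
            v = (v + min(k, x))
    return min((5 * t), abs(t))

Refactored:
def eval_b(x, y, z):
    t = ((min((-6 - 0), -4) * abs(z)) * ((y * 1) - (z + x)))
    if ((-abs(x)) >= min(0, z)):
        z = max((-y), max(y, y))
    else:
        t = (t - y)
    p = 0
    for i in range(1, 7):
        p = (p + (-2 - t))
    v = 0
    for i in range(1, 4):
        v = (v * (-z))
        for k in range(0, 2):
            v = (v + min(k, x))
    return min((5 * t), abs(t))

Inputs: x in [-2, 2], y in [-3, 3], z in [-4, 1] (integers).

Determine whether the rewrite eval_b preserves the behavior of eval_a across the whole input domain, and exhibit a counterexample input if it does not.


Differences: constant usage differs, and arithmetic usage differs — yet all 210 inputs agree.
verdict: equivalent


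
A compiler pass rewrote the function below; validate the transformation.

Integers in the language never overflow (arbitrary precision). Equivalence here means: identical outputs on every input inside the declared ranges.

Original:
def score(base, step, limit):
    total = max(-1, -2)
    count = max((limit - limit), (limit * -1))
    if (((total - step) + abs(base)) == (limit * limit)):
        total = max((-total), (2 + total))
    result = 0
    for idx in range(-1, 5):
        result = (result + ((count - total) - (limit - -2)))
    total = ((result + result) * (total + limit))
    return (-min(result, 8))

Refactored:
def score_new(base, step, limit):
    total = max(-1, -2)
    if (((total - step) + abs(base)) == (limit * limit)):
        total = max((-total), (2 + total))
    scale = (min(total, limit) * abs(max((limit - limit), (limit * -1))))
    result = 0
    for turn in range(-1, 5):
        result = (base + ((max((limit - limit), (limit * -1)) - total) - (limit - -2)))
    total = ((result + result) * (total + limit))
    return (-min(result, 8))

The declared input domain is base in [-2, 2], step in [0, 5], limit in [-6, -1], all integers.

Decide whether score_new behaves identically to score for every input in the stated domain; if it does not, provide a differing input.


Not equivalent: base=-2, step=0, limit=-5 separates them (-8 vs -7).
score: total becomes -1; next count becomes 5; next (((total - step) + abs(base)) == (limit * limit)) evaluates to false; next result becomes 0; next at idx=-1:; next result becomes 9; next at idx=0:; next result becomes 18; next at idx=1:; next result becomes 27; next at idx=2:; next result becomes 36; next at idx=3:; next result becomes 45; next at idx=4:; next result becomes 54; next total becomes -648; next final value -8
score_new: total becomes -1; next (((total - step) + abs(base)) == (limit * limit)) evaluates to false; next scale becomes -25; next result becomes 0; next at turn=-1:; next result becomes 7; next at turn=0:; next result becomes 7; next at turn=1:; next result becomes 7; next at turn=2:; next result becomes 7; next at turn=3:; next result becomes 7; next at turn=4:; next result becomes 7; next total becomes -84; next final value -7
verdict: not equivalent; witness: base=-2, step=0, limit=-5


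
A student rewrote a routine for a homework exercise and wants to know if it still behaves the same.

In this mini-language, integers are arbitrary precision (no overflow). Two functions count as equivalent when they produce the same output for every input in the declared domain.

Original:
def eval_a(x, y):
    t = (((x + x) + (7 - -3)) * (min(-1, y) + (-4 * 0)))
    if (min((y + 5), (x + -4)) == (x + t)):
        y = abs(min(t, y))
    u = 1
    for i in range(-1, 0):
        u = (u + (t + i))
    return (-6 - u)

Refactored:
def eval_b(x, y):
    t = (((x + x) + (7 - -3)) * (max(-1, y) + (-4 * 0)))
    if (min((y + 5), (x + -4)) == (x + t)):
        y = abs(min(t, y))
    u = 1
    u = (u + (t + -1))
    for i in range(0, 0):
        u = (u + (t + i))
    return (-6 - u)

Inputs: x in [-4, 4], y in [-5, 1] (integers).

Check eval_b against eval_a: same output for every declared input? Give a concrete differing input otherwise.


Evaluate both at x=-4, y=-5.
eval_a: t=-10, then (min((y + 5), (x + -4)) == (x + t)) is false, then u=1, then (i=-1), then u=-10, then returns 4
eval_b: t=-2, then (min((y + 5), (x + -4)) == (x + t)) is false, then u=1, then u=-2, then the loop over i runs zero times, then returns -4
4 vs -4 — the two versions disagree here.
verdict: not equivalent; witness: x=-4, y=-5


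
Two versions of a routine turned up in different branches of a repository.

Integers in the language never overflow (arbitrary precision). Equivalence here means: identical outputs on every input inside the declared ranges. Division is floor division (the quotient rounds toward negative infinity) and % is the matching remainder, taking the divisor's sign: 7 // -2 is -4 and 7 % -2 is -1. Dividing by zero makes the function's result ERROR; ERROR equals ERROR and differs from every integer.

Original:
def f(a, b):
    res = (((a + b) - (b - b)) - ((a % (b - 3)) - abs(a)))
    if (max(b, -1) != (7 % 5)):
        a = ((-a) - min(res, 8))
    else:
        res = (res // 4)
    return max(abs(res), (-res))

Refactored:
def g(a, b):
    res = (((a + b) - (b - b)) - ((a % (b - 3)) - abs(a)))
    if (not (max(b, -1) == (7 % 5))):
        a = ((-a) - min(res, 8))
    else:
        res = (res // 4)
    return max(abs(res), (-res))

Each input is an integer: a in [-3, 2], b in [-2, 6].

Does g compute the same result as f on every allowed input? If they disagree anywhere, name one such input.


This is a faithful refactor — comparison usage differs, boolean connective usage differs, but the computed results match everywhere.
Tracing a=-3, b=3: f: divide-by-zero, output ERROR | g: divide-by-zero, output ERROR — matching result ERROR.
An exhaustive pass over the 54 declared inputs shows identical outputs.
verdict: equivalent


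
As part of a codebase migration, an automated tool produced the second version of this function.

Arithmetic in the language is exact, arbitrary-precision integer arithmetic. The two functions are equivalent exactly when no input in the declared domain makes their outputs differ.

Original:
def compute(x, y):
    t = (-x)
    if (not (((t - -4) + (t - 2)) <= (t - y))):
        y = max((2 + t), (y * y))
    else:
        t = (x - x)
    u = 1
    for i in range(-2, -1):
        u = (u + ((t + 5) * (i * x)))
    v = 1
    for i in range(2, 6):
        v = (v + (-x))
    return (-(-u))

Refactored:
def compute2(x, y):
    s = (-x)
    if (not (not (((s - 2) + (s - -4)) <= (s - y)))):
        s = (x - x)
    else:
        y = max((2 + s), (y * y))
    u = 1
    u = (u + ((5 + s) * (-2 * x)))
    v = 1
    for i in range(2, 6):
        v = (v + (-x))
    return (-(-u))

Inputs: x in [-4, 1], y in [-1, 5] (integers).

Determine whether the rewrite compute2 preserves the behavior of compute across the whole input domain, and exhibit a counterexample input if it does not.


Although boolean connective usage differs, loop structure differs, constant usage differs, local variable names differ, statement counts differ, 42/42 inputs agree.
verdict: equivalent


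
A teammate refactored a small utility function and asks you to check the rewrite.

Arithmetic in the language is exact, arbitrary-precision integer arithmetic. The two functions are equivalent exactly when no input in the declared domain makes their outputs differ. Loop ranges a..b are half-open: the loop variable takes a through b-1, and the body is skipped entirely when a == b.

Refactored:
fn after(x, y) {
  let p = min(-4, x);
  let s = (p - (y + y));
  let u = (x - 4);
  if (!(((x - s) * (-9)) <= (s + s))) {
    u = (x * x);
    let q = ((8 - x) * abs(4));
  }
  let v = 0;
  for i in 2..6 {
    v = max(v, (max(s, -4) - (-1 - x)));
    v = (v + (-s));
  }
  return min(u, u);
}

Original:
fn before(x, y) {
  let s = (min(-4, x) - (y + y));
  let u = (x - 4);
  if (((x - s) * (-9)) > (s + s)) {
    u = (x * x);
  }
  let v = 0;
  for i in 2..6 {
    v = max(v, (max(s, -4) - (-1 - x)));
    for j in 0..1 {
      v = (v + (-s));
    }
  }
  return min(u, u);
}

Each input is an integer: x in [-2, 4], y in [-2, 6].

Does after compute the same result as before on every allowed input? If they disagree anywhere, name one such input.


Comparing the listings, the differences include: local variable names differ, plus min/max/abs usage differs, plus comparison usage differs, plus constant usage differs, plus arithmetic usage differs, plus boolean connective usage differs, plus statement counts differ, plus loop structure differs.
Tracing x=0, y=2: before: s becomes -8; next u becomes -4; next (((x - s) * (-9)) > (s + s)) evaluates to false; next v becomes 0; next at i=2:; next v becomes 0; next at j=0:; next v becomes 8; next at i=3:; next v becomes 8; next at j=0:; next v becomes 16; next at i=4:; next v becomes 16; next at j=0:; next v becomes 24; next at i=5:; next v becomes 24; next at j=0:; next v becomes 32; next final value -4 | after: p becomes -4; next s becomes -8; next u becomes -4; next (!(((x - s) * (-9)) <= (s + s))) evaluates to false; next v becomes 0; next at i=2:; next v becomes 0; next v becomes 8; next at i=3:; next v becomes 8; next v becomes 16; next at i=4:; next v becomes 16; next v becomes 24; next at i=5:; next v becomes 24; next v becomes 32; next final value -4 — matching result -4.
An exhaustive pass over the 63 declared inputs shows identical outputs.
verdict: equivalent


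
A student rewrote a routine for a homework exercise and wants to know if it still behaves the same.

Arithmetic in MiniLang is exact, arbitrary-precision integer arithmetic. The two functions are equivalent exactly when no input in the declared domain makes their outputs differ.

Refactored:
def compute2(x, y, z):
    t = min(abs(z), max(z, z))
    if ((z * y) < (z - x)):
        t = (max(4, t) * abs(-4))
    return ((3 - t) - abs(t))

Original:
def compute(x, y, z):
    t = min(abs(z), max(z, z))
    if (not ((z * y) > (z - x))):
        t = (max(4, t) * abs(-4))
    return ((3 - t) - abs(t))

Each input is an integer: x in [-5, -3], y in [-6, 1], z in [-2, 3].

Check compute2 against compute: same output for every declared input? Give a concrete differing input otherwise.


Run the pair on x=-5, y=-4, z=-1.
compute: t = -1; (not ((z * y) > (z - x))) -> true; t = 16; return -29
compute2: t = -1; ((z * y) < (z - x)) -> false; return 3
-29 != 3, so the rewrite changes behavior.
verdict: not equivalent; witness: x=-5, y=-4, z=-1


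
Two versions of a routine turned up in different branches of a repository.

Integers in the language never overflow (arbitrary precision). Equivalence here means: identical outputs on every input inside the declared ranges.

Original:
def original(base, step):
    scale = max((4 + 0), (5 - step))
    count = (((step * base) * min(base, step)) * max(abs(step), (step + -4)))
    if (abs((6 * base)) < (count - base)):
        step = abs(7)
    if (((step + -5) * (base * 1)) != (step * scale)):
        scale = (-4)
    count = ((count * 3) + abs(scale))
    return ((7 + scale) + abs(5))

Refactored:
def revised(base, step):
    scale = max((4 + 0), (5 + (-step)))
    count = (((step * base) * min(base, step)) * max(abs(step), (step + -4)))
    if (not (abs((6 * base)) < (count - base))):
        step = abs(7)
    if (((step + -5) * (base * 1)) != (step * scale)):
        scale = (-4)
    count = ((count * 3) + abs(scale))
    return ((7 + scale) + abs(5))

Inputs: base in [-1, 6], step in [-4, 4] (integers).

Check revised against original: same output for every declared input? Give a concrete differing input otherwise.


The rewrite breaks on base=-1, step=1, where the results are 16 and 8.
original: scale=4, then count=1, then (abs((6 * base)) < (count - base)) is false, then (((step + -5) * (base * 1)) != (step * scale)) is false, then count=7, then returns 16
revised: scale=4, then count=1, then (not (abs((6 * base)) < (count - base))) is true, then step=7, then (((step + -5) * (base * 1)) != (step * scale)) is true, then scale=-4, then count=7, then returns 8
verdict: not equivalent; witness: base=-1, step=1


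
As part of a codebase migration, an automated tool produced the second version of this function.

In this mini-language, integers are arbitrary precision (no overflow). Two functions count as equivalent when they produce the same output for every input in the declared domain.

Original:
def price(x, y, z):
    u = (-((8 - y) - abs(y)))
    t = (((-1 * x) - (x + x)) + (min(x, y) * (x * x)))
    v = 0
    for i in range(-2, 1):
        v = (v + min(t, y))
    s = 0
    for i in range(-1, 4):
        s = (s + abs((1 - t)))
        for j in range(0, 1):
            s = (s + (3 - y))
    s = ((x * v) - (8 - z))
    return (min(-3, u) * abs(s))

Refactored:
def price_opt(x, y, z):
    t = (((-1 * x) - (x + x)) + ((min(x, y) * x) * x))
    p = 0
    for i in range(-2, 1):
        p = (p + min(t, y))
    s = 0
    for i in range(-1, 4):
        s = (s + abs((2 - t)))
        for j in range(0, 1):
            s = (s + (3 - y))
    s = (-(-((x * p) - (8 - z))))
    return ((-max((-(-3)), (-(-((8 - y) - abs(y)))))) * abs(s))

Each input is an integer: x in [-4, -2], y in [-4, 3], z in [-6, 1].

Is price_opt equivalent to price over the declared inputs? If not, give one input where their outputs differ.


Equivalent. The edit looks behavioral (`1` became `2`), but over these ranges it never changes the outcome.
Across all 192 domain points the two functions coincide.
As a probe, take x=-2, y=-4, z=-2: price runs u=-8, then t=-10, then v=0, then (i=-2), then v=-10, then (i=-1), then v=-20, then (i=0), then v=-30, then s=0, then (i=-1), then s=11, then (j=0), then s=18, then (i=0), then s=29, then (j=0), then s=36, then (i=1), then s=47, then (j=0), then s=54, then (i=2), then s=65, then (j=0), then s=72, then (i=3), then s=83, then (j=0), then s=90, then s=50, then returns -400; price_opt runs t=-10, then p=0, then (i=-2), then p=-10, then (i=-1), then p=-20, then (i=0), then p=-30, then s=0, then (i=-1), then s=12, then (j=0), then s=19, then (i=0), then s=31, then (j=0), then s=38, then (i=1), then s=50, then (j=0), then s=57, then (i=2), then s=69, then (j=0), then s=76, then (i=3), then s=88, then (j=0), then s=95, then s=50, then returns -400; both end at -400.
verdict: equivalent


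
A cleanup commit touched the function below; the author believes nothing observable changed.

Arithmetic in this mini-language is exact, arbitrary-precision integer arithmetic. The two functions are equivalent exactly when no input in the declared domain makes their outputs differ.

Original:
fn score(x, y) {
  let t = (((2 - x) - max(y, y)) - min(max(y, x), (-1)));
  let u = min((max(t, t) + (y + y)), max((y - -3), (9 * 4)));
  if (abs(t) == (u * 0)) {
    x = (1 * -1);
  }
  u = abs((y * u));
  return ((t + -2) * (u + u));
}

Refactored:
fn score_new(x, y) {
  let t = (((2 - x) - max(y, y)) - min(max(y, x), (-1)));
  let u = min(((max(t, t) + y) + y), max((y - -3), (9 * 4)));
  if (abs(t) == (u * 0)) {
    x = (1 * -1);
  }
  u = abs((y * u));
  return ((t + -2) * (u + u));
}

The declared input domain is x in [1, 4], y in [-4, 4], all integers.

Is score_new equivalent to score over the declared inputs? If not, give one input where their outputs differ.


Behavior is preserved: although same computation, different form, the outputs never diverge.
One worked example (x=2, y=1) — score: t becomes 0; next u becomes 2; next (abs(t) == (u * 0)) evaluates to true; next x becomes -1; next u becomes 2; next final value -8; score_new: t becomes 0; next u becomes 2; next (abs(t) == (u * 0)) evaluates to true; next x becomes -1; next u becomes 2; next final value -8; agreement on -8.
Checked all 36 inputs in the declared domain: the outputs agree on every one.
verdict: equivalent


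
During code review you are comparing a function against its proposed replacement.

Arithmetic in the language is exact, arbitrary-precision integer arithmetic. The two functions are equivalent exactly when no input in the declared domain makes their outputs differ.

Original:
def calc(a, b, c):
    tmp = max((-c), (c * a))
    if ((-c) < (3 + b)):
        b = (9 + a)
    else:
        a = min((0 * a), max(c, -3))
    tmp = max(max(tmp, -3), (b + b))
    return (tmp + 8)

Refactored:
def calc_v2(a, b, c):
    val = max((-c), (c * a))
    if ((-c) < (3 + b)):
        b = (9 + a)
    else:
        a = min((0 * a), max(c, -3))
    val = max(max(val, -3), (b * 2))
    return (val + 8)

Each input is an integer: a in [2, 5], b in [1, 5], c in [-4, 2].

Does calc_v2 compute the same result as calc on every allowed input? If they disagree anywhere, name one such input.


Differences: local variable names differ, plus constant usage differs, plus arithmetic usage differs — yet all 140 inputs agree.
verdict: equivalent


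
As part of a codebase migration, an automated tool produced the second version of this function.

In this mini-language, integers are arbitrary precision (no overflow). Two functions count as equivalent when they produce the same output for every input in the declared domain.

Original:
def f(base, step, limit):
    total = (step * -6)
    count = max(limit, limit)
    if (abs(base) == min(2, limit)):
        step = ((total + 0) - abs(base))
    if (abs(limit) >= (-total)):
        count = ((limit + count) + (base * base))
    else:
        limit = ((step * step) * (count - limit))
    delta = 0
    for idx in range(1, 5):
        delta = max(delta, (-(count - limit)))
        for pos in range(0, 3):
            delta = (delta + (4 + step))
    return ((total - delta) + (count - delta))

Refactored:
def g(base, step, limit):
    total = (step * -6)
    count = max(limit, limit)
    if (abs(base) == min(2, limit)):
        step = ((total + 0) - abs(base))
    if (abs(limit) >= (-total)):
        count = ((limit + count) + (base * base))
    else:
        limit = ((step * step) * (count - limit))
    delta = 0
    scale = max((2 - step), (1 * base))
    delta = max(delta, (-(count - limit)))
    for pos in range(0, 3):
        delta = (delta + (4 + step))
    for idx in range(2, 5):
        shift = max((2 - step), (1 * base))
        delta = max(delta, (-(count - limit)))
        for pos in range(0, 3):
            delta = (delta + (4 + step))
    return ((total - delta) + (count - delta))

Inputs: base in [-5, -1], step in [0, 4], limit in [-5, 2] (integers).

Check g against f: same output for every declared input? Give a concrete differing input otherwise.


Equivalent — the differences include min/max/abs usage differs; loop structure differs; constant usage differs; arithmetic usage differs; statement counts differ; local variable names differ, yet no declared input distinguishes the two.
Tracing base=-1, step=4, limit=-5: f: total := -24 | count := -5 | (abs(base) == min(2, limit)): false | (abs(limit) >= (-total)): false | limit := 0 | delta := 0 | iter idx=1: | delta := 5 | iter pos=0: | delta := 13 | iter pos=1: | delta := 21 | iter pos=2: | delta := 29 | iter idx=2: | delta := 29 | iter pos=0: | delta := 37 | iter pos=1: | delta := 45 | iter pos=2: | delta := 53 | iter idx=3: | delta := 53 | iter pos=0: | delta := 61 | iter pos=1: | delta := 69 | iter pos=2: | delta := 77 | iter idx=4: | delta := 77 | iter pos=0: | delta := 85 | iter pos=1: | delta := 93 | iter pos=2: | delta := 101 | result -231 | g: total := -24 | count := -5 | (abs(base) == min(2, limit)): false | (abs(limit) >= (-total)): false | limit := 0 | delta := 0 | scale := -1 | delta := 5 | iter pos=0: | delta := 13 | iter pos=1: | delta := 21 | iter pos=2: | delta := 29 | iter idx=2: | shift := -1 | delta := 29 | iter pos=0: | delta := 37 | iter pos=1: | delta := 45 | iter pos=2: | delta := 53 | iter idx=3: | shift := -1 | delta := 53 | iter pos=0: | delta := 61 | iter pos=1: | delta := 69 | iter pos=2: | delta := 77 | iter idx=4: | shift := -1 | delta := 77 | iter pos=0: | delta := 85 | iter pos=1: | delta := 93 | iter pos=2: | delta := 101 | result -231 — matching result -231.
Every one of the 200 inputs gives matching results.
verdict: equivalent


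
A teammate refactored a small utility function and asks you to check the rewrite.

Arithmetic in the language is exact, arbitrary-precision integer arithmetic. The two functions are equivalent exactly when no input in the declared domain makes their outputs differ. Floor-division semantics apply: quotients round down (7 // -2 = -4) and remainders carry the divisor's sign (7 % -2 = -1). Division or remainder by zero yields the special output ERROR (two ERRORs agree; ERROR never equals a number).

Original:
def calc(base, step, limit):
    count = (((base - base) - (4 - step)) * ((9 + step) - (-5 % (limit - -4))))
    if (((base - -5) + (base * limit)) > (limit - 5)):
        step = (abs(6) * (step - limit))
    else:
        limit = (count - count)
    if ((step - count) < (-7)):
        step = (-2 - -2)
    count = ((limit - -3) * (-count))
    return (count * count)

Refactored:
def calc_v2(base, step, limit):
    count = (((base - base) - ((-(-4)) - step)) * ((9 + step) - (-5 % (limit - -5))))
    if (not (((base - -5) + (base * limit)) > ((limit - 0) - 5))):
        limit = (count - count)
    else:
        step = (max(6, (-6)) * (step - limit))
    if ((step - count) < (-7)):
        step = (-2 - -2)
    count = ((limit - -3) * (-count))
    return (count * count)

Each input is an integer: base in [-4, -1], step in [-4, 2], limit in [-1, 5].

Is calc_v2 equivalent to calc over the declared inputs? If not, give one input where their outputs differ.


base=-4, step=-4, limit=-1 yields 4096 from calc but 1024 from calc_v2.
verdict: not equivalent; witness: base=-4, step=-4, limit=-1


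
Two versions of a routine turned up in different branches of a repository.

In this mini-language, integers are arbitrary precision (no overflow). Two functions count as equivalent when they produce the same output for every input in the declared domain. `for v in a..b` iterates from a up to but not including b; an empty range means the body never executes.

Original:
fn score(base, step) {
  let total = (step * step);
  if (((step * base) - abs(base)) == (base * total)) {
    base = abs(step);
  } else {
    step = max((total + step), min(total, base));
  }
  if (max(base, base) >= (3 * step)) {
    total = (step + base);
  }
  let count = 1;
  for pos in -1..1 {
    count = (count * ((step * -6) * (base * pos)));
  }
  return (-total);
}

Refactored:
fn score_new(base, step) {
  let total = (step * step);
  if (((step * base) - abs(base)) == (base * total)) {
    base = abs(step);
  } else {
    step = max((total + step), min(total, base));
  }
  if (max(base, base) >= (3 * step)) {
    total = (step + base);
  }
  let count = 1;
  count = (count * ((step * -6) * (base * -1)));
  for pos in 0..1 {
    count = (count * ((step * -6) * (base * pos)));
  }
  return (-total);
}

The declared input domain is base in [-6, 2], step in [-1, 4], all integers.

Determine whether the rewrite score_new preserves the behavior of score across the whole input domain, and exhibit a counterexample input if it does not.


The two versions differ — the changes include loop structure differs; and arithmetic usage differs; and constant usage differs; and statement counts differ.
One worked example (base=-4, step=1) — score: total := 1 | (((step * base) - abs(base)) == (base * total)): false | step := 2 | (max(base, base) >= (3 * step)): false | count := 1 | iter pos=-1: | count := -48 | iter pos=0: | count := 0 | result -1; score_new: total := 1 | (((step * base) - abs(base)) == (base * total)): false | step := 2 | (max(base, base) >= (3 * step)): false | count := 1 | count := -48 | iter pos=0: | count := 0 | result -1; agreement on -1.
Checked all 54 inputs in the declared domain: the outputs agree on every one.
verdict: equivalent


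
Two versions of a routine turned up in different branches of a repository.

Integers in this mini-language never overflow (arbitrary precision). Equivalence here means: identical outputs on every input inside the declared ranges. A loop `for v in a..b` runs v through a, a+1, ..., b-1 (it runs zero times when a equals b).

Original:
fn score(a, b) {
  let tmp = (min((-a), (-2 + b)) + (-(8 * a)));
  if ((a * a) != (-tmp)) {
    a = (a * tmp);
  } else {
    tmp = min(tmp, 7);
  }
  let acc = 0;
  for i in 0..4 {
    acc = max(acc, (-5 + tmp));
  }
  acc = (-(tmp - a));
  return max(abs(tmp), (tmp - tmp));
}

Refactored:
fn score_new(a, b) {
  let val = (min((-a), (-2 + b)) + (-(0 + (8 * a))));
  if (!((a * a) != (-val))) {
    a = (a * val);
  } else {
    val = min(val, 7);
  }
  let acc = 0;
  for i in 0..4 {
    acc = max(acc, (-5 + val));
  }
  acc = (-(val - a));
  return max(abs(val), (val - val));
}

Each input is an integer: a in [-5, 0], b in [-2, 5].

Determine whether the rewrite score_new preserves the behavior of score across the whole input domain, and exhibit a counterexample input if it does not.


Not equivalent: a=-5, b=-2 separates them (36 vs 7).
score: tmp := 36 | ((a * a) != (-tmp)): true | a := -180 | acc := 0 | iter i=0: | acc := 31 | iter i=1: | acc := 31 | iter i=2: | acc := 31 | iter i=3: | acc := 31 | acc := -216 | result 36
score_new: val := 36 | (!((a * a) != (-val))): false | val := 7 | acc := 0 | iter i=0: | acc := 2 | iter i=1: | acc := 2 | iter i=2: | acc := 2 | iter i=3: | acc := 2 | acc := -12 | result 7
verdict: not equivalent; witness: a=-5, b=-2


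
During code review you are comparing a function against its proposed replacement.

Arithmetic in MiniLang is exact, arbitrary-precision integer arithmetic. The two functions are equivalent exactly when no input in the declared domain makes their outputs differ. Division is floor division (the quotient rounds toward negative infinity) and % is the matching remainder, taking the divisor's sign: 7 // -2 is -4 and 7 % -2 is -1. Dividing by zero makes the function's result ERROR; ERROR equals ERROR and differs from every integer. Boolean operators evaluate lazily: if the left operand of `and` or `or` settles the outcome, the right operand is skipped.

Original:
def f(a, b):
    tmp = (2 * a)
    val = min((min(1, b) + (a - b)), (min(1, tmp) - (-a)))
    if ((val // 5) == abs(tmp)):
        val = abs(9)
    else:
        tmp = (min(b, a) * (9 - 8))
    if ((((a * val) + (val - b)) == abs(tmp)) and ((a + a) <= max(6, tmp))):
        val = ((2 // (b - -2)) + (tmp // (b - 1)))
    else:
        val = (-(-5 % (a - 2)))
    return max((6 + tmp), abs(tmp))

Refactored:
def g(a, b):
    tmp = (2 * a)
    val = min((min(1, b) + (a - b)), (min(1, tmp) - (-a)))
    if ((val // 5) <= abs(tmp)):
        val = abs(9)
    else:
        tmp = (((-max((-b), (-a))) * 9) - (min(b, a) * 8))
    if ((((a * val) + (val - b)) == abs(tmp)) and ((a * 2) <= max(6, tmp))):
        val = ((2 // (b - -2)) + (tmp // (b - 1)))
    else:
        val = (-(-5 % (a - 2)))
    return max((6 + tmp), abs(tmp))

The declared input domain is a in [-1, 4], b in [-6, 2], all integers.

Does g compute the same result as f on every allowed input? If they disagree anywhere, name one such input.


Try a=-1, b=-6.
f: tmp := -2 | val := -3 | ((val // 5) == abs(tmp)): false | tmp := -6 | ((((a * val) + (val - b)) == abs(tmp)) and ((a + a) <= max(6, tmp))): true | val := -1 | result 6
g: tmp := -2 | val := -3 | ((val // 5) <= abs(tmp)): true | val := 9 | ((((a * val) + (val - b)) == abs(tmp)) and ((a * 2) <= max(6, tmp))): false | val := 2 | result 4
6 against 4: the behavior changed.
verdict: not equivalent; witness: a=-1, b=-6


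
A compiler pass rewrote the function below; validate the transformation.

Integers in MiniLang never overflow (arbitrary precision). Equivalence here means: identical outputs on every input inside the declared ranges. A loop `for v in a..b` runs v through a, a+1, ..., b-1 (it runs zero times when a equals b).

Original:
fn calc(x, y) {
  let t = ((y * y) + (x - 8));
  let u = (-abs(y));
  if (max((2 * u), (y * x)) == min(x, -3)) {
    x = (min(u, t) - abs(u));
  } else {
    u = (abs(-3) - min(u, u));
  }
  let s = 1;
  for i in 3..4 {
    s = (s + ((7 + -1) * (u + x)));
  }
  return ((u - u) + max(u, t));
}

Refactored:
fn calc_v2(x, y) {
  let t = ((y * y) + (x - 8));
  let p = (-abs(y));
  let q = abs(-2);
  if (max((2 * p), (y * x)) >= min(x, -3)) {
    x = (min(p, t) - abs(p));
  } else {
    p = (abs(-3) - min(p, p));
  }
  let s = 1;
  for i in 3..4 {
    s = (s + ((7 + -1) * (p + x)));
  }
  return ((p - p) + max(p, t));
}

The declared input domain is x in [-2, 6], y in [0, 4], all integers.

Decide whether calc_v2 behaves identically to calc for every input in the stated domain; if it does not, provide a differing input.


Take x=-2, y=0.
calc: t := -10 | u := 0 | (max((2 * u), (y * x)) == min(x, -3)): false | u := 3 | s := 1 | iter i=3: | s := 7 | result 3
calc_v2: t := -10 | p := 0 | q := 2 | (max((2 * p), (y * x)) >= min(x, -3)): true | x := -10 | s := 1 | iter i=3: | s := -59 | result 0
3 != 0, so the rewrite changes behavior.
verdict: not equivalent; witness: x=-2, y=0


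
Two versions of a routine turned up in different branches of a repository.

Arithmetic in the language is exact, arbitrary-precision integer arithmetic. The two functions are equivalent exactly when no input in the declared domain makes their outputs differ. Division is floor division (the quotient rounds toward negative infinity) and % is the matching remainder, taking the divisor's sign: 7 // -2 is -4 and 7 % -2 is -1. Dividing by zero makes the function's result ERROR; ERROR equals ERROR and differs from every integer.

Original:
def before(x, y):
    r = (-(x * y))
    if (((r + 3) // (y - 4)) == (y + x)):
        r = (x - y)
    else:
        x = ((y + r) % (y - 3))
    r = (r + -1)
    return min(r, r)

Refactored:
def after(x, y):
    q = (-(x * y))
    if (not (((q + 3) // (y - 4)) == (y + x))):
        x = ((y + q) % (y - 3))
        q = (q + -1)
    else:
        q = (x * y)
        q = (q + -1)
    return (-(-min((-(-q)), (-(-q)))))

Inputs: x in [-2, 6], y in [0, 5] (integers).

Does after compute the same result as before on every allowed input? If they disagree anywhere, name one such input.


Not equivalent: x=-1, y=0 separates them (-2 vs -1).
before: r=0, then (((r + 3) // (y - 4)) == (y + x)) is true, then r=-1, then r=-2, then returns -2
after: q=0, then (not (((q + 3) // (y - 4)) == (y + x))) is false, then q=0, then q=-1, then returns -1
verdict: not equivalent; witness: x=-1, y=0
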